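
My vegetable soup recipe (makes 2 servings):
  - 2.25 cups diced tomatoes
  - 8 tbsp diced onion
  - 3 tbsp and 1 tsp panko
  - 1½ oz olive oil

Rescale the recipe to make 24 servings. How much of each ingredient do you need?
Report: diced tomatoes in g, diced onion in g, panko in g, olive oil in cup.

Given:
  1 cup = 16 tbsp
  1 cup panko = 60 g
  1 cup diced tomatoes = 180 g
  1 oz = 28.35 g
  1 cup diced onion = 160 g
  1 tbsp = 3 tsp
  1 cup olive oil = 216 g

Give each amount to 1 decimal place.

diced tomatoes: 4860.0 g; diced onion: 960.0 g; panko: 150.0 g; olive oil: 2.4 cup

Scaling factor: 24/2 = 12.
diced tomatoes: 2.25 cup × 12 × 180 g/cup = 4860.0 g
diced onion: 8 tbsp × 12 ÷ 16 tbsp/cup × 160 g/cup = 960.0 g
panko: (3 tbsp + 1 tsp = 10/3 tbsp) × 12 ÷ 16 tbsp/cup × 60 g/cup = 150.0 g
olive oil: 1.5 oz × 12 × 28.35 g/oz ÷ 216 g/cup ≈ 2.4 cup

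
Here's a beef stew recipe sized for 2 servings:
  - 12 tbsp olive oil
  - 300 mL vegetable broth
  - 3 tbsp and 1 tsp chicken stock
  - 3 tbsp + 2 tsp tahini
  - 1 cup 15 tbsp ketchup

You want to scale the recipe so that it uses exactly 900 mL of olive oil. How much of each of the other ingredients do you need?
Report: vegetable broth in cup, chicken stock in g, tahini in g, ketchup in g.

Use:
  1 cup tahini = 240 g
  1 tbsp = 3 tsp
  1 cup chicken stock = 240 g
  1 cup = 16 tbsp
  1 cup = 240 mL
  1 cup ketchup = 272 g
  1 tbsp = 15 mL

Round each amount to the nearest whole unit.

vegetable broth: 6 cup; chicken stock: 250 g; tahini: 275 g; ketchup: 2635 g

The original recipe has 180 mL of olive oil, so the scaling factor is 900 ÷ 180 = 5.
vegetable broth: 300 mL × 5 ÷ 240 mL/cup ≈ 6 cup
chicken stock: (3 tbsp + 1 tsp = 10/3 tbsp) × 5 ÷ 16 tbsp/cup × 240 g/cup = 250 g
tahini: (3 tbsp + 2 tsp = 11/3 tbsp) × 5 ÷ 16 tbsp/cup × 240 g/cup = 275 g
ketchup: (1 cup + 15 tbsp = 1.9375 cup) × 5 × 272 g/cup = 2635 g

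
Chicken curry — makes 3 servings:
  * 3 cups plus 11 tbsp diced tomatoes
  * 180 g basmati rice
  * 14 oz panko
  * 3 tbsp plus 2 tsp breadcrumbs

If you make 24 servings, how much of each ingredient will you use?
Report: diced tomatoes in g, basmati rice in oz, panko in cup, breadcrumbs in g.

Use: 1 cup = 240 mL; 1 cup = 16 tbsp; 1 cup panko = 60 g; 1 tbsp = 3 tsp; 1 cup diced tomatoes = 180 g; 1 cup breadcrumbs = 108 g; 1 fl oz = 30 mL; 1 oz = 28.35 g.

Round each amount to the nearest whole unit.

Scaling factor: 24/3 = 8.
diced tomatoes: (3 cup + 11 tbsp = 3.6875 cup) × 8 × 180 g/cup = 5310 g
basmati rice: 180 g × 8 ÷ 28.35 g/oz ≈ 51 oz
panko: 14 oz × 8 × 28.35 g/oz ÷ 60 g/cup ≈ 53 cup
breadcrumbs: (3 tbsp + 2 tsp = 11/3 tbsp) × 8 ÷ 16 tbsp/cup × 108 g/cup = 198 g

diced tomatoes: 5310 g; basmati rice: 51 oz; panko: 53 cup; breadcrumbs: 198 g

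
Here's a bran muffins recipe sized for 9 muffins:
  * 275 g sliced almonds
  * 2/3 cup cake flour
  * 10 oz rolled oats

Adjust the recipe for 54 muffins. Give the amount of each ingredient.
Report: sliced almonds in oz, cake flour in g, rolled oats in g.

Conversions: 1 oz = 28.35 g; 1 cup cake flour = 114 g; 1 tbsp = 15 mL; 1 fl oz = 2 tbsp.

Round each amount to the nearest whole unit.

Scaling factor: 54/9 = 6.
sliced almonds: 275 g × 6 ÷ 28.35 g/oz ≈ 58 oz
cake flour: 2/3 cup × 6 × 114 g/cup = 456 g
rolled oats: 10 oz × 6 × 28.35 g/oz = 1701 g

sliced almonds: 58 oz; cake flour: 456 g; rolled oats: 1701 g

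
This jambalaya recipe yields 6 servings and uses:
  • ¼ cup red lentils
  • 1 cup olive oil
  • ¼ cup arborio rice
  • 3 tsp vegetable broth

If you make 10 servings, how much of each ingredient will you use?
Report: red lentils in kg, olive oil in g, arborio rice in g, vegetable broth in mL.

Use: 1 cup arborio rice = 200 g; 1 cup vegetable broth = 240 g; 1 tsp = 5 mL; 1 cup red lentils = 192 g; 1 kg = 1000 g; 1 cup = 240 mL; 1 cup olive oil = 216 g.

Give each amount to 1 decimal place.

Scaling factor: 10/6 = 5/3.
red lentils: 0.25 cup × 5/3 × 192 g/cup ÷ 1000 g/kg ≈ 0.1 kg
olive oil: 1 cup × 5/3 × 216 g/cup = 360.0 g
arborio rice: 0.25 cup × 5/3 × 200 g/cup ≈ 83.3 g
vegetable broth: 3 tsp × 5/3 × 5 mL/tsp = 25.0 mL

red lentils: 0.1 kg; olive oil: 360.0 g; arborio rice: 83.3 g; vegetable broth: 25.0 mL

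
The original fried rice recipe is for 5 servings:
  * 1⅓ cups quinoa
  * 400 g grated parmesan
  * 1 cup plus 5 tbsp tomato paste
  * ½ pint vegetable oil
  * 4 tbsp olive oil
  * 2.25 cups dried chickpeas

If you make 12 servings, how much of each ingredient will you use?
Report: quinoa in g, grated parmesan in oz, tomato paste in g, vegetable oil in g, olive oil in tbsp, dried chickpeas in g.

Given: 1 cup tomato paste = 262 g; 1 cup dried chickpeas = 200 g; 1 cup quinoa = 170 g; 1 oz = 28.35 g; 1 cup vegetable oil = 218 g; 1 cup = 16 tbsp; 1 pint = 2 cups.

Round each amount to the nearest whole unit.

quinoa: 544 g; grated parmesan: 34 oz; tomato paste: 825 g; vegetable oil: 523 g; olive oil: 10 tbsp; dried chickpeas: 1080 g

Scaling factor: 12/5 = 2.4.
quinoa: 4/3 cup × 12/5 × 170 g/cup = 544 g
grated parmesan: 400 g × 12/5 ÷ 28.35 g/oz ≈ 34 oz
tomato paste: (1 cup + 5 tbsp = 1.3125 cup) × 12/5 × 262 g/cup ≈ 825 g
vegetable oil: 0.5 pint × 12/5 × 2 cup/pint × 218 g/cup ≈ 523 g
olive oil: 4 tbsp × 12/5 ≈ 10 tbsp
dried chickpeas: 2.25 cup × 12/5 × 200 g/cup = 1080 g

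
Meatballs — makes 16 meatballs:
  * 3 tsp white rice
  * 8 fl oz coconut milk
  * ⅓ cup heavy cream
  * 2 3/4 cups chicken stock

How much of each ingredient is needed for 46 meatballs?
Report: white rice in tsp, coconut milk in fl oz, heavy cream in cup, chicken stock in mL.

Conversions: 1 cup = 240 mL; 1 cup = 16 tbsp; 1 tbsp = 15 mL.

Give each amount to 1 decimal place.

white rice: 8.6 tsp; coconut milk: 23.0 fl oz; heavy cream: 1.0 cup; chicken stock: 1897.5 mL

Scaling factor: 46/16 = 23/8 = 2.875.
white rice: 3 tsp × 23/8 ≈ 8.6 tsp
coconut milk: 8 fl oz × 23/8 = 23.0 fl oz
heavy cream: 1/3 cup × 23/8 ≈ 1.0 cup
chicken stock: 2.75 cup × 23/8 × 240 mL/cup = 1897.5 mL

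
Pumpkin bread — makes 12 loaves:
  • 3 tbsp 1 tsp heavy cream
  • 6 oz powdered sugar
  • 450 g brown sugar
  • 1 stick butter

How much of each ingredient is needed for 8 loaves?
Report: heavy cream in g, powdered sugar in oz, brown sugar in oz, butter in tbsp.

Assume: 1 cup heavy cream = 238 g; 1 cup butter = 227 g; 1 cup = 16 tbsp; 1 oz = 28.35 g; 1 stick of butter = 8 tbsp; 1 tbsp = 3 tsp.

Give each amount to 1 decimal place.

Scaling factor: 8/12 = 2/3.
heavy cream: (3 tbsp + 1 tsp = 10/3 tbsp) × 2/3 ÷ 16 tbsp/cup × 238 g/cup ≈ 33.1 g
powdered sugar: 6 oz × 2/3 = 4.0 oz
brown sugar: 450 g × 2/3 ÷ 28.35 g/oz ≈ 10.6 oz
butter: 1 stick × 2/3 × 8 tbsp/stick ≈ 5.3 tbsp

heavy cream: 33.1 g; powdered sugar: 4.0 oz; brown sugar: 10.6 oz; butter: 5.3 tbsp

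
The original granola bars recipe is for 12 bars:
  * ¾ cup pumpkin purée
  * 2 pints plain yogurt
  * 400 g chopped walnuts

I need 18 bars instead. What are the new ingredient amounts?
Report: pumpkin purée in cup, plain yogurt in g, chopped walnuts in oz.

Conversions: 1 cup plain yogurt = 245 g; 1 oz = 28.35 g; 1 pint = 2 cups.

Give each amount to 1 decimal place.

pumpkin purée: 1.1 cup; plain yogurt: 1470.0 g; chopped walnuts: 21.2 oz

Scaling factor: 18/12 = 3/2 = 1.5.
pumpkin purée: 0.75 cup × 3/2 ≈ 1.1 cup
plain yogurt: 2 pint × 3/2 × 2 cup/pint × 245 g/cup = 1470.0 g
chopped walnuts: 400 g × 3/2 ÷ 28.35 g/oz ≈ 21.2 oz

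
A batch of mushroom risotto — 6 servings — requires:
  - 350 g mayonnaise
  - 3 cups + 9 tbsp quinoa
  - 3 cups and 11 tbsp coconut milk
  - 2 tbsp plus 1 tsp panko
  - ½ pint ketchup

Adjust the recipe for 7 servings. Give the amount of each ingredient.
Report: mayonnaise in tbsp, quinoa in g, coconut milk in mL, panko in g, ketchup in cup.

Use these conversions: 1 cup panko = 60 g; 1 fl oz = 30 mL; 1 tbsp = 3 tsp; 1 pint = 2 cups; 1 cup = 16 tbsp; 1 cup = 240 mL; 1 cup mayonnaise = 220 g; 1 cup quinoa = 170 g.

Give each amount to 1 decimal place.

Scaling factor: 7/6.
mayonnaise: 350 g × 7/6 ÷ 220 g/cup × 16 tbsp/cup ≈ 29.7 tbsp
quinoa: (3 cup + 9 tbsp = 3.5625 cup) × 7/6 × 170 g/cup ≈ 706.6 g
coconut milk: (3 cup + 11 tbsp = 3.6875 cup) × 7/6 × 240 mL/cup = 1032.5 mL
panko: (2 tbsp + 1 tsp = 7/3 tbsp) × 7/6 ÷ 16 tbsp/cup × 60 g/cup ≈ 10.2 g
ketchup: 0.5 pint × 7/6 × 2 cup/pint ≈ 1.2 cup

mayonnaise: 29.7 tbsp; quinoa: 706.6 g; coconut milk: 1032.5 mL; panko: 10.2 g; ketchup: 1.2 cup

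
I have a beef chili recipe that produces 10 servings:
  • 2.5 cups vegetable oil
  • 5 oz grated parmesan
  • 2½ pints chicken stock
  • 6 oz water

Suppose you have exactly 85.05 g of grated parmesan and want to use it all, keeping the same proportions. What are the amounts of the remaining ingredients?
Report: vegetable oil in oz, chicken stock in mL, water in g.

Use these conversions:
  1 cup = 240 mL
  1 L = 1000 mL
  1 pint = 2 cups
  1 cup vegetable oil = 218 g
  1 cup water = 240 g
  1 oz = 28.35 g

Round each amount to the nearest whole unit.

The original recipe has 141.75 g of grated parmesan, so the scaling factor is 85.05 ÷ 141.75 = 3/5 = 0.6.
vegetable oil: 2.5 cup × 3/5 × 218 g/cup ÷ 28.35 g/oz ≈ 12 oz
chicken stock: 2.5 pint × 3/5 × 2 cup/pint × 240 mL/cup = 720 mL
water: 6 oz × 3/5 × 28.35 g/oz ≈ 102 g

vegetable oil: 12 oz; chicken stock: 720 mL; water: 102 g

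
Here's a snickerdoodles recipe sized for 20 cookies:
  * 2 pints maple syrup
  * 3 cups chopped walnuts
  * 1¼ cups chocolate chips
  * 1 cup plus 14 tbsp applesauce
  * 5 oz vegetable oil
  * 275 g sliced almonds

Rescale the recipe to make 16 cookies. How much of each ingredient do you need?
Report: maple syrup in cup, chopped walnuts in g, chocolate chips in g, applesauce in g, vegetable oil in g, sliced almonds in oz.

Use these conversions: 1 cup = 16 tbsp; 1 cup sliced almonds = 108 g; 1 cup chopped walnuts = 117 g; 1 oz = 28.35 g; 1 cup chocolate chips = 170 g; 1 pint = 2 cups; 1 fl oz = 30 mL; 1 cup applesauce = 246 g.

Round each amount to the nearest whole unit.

maple syrup: 3 cup; chopped walnuts: 281 g; chocolate chips: 170 g; applesauce: 369 g; vegetable oil: 113 g; sliced almonds: 8 oz

Scaling factor: 16/20 = 4/5 = 0.8.
maple syrup: 2 pint × 4/5 × 2 cup/pint ≈ 3 cup
chopped walnuts: 3 cup × 4/5 × 117 g/cup ≈ 281 g
chocolate chips: 1.25 cup × 4/5 × 170 g/cup = 170 g
applesauce: (1 cup + 14 tbsp = 1.875 cup) × 4/5 × 246 g/cup = 369 g
vegetable oil: 5 oz × 4/5 × 28.35 g/oz ≈ 113 g
sliced almonds: 275 g × 4/5 ÷ 28.35 g/oz ≈ 8 oz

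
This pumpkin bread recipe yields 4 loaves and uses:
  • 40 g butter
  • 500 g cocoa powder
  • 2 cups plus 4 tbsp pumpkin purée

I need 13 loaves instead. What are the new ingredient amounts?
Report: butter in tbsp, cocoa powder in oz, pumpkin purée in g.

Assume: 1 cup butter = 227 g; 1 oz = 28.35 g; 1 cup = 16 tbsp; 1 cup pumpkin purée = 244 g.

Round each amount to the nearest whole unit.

butter: 9 tbsp; cocoa powder: 57 oz; pumpkin purée: 1784 g

Scaling factor: 13/4 = 3.25.
butter: 40 g × 13/4 ÷ 227 g/cup × 16 tbsp/cup ≈ 9 tbsp
cocoa powder: 500 g × 13/4 ÷ 28.35 g/oz ≈ 57 oz
pumpkin purée: (2 cup + 4 tbsp = 2.25 cup) × 13/4 × 244 g/cup ≈ 1784 g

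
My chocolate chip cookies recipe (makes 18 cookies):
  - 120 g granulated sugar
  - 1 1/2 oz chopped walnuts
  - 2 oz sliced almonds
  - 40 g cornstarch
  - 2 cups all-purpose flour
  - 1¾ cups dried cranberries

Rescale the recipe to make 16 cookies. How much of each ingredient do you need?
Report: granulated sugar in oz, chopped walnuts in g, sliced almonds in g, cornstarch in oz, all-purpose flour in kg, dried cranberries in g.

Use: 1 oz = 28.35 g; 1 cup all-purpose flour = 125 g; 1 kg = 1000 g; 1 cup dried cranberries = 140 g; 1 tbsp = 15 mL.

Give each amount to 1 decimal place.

Scaling factor: 16/18 = 8/9.
granulated sugar: 120 g × 8/9 ÷ 28.35 g/oz ≈ 3.8 oz
chopped walnuts: 1.5 oz × 8/9 × 28.35 g/oz = 37.8 g
sliced almonds: 2 oz × 8/9 × 28.35 g/oz = 50.4 g
cornstarch: 40 g × 8/9 ÷ 28.35 g/oz ≈ 1.3 oz
all-purpose flour: 2 cup × 8/9 × 125 g/cup ÷ 1000 g/kg ≈ 0.2 kg
dried cranberries: 1.75 cup × 8/9 × 140 g/cup ≈ 217.8 g

granulated sugar: 3.8 oz; chopped walnuts: 37.8 g; sliced almonds: 50.4 g; cornstarch: 1.3 oz; all-purpose flour: 0.2 kg; dried cranberries: 217.8 g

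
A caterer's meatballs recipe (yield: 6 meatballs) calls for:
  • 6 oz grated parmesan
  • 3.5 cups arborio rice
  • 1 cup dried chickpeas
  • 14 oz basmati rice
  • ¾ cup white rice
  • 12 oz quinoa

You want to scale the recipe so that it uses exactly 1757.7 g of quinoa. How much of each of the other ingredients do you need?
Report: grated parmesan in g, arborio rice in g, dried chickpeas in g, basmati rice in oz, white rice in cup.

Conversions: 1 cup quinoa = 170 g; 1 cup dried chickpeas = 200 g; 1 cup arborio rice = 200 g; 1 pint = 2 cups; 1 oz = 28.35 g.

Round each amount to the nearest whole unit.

The original recipe has 340.2 g of quinoa, so the scaling factor is 1757.7 ÷ 340.2 = 31/6.
grated parmesan: 6 oz × 31/6 × 28.35 g/oz ≈ 879 g
arborio rice: 3.5 cup × 31/6 × 200 g/cup ≈ 3617 g
dried chickpeas: 1 cup × 31/6 × 200 g/cup ≈ 1033 g
basmati rice: 14 oz × 31/6 ≈ 72 oz
white rice: 0.75 cup × 31/6 ≈ 4 cup

grated parmesan: 879 g; arborio rice: 3617 g; dried chickpeas: 1033 g; basmati rice: 72 oz; white rice: 4 cup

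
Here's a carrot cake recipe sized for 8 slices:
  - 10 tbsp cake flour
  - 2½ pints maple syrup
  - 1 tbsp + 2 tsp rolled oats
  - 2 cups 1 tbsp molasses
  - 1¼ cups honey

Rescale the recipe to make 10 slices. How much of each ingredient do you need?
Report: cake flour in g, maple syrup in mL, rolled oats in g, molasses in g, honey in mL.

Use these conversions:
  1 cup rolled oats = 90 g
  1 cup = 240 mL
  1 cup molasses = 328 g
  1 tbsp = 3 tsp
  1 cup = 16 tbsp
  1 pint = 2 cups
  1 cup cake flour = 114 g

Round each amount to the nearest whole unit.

cake flour: 89 g; maple syrup: 1500 mL; rolled oats: 12 g; molasses: 846 g; honey: 375 mL

Scaling factor: 10/8 = 5/4 = 1.25.
cake flour: 10 tbsp × 5/4 ÷ 16 tbsp/cup × 114 g/cup ≈ 89 g
maple syrup: 2.5 pint × 5/4 × 2 cup/pint × 240 mL/cup = 1500 mL
rolled oats: (1 tbsp + 2 tsp = 5/3 tbsp) × 5/4 ÷ 16 tbsp/cup × 90 g/cup ≈ 12 g
molasses: (2 cup + 1 tbsp = 2.0625 cup) × 5/4 × 328 g/cup ≈ 846 g
honey: 1.25 cup × 5/4 × 240 mL/cup = 375 mL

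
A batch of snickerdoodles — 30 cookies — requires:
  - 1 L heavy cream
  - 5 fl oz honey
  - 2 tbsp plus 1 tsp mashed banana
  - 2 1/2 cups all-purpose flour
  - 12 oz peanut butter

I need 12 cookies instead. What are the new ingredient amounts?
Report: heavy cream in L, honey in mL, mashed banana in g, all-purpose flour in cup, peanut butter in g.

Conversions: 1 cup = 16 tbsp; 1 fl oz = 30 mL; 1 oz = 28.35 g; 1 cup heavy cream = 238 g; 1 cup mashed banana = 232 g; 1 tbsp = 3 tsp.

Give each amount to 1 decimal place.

heavy cream: 0.4 L; honey: 60.0 mL; mashed banana: 13.5 g; all-purpose flour: 1.0 cup; peanut butter: 136.1 g

Scaling factor: 12/30 = 2/5 = 0.4.
heavy cream: 1 L × 2/5 = 0.4 L
honey: 5 fl oz × 2/5 × 30 mL/fl oz = 60.0 mL
mashed banana: (2 tbsp + 1 tsp = 7/3 tbsp) × 2/5 ÷ 16 tbsp/cup × 232 g/cup ≈ 13.5 g
all-purpose flour: 2.5 cup × 2/5 = 1.0 cup
peanut butter: 12 oz × 2/5 × 28.35 g/oz ≈ 136.1 g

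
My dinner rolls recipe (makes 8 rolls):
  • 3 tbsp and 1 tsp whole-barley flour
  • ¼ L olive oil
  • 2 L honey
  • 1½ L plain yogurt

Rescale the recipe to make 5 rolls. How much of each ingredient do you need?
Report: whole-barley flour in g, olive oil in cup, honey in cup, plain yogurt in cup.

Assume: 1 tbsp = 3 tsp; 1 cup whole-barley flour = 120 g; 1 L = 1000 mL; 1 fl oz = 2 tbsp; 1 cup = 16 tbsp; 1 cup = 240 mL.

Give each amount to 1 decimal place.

Scaling factor: 5/8 = 0.625.
whole-barley flour: (3 tbsp + 1 tsp = 10/3 tbsp) × 5/8 ÷ 16 tbsp/cup × 120 g/cup ≈ 15.6 g
olive oil: 0.25 L × 5/8 × 1000 mL/L ÷ 240 mL/cup ≈ 0.7 cup
honey: 2 L × 5/8 × 1000 mL/L ÷ 240 mL/cup ≈ 5.2 cup
plain yogurt: 1.5 L × 5/8 × 1000 mL/L ÷ 240 mL/cup ≈ 3.9 cup

whole-barley flour: 15.6 g; olive oil: 0.7 cup; honey: 5.2 cup; plain yogurt: 3.9 cup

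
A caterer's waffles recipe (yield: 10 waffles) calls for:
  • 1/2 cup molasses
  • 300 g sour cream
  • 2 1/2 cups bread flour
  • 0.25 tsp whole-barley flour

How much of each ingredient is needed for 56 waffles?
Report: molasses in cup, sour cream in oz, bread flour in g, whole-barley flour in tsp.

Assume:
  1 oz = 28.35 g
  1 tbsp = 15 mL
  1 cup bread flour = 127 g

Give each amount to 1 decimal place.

molasses: 2.8 cup; sour cream: 59.3 oz; bread flour: 1778.0 g; whole-barley flour: 1.4 tsp

Scaling factor: 56/10 = 28/5 = 5.6.
molasses: 0.5 cup × 28/5 = 2.8 cup
sour cream: 300 g × 28/5 ÷ 28.35 g/oz ≈ 59.3 oz
bread flour: 2.5 cup × 28/5 × 127 g/cup = 1778.0 g
whole-barley flour: 0.25 tsp × 28/5 = 1.4 tsp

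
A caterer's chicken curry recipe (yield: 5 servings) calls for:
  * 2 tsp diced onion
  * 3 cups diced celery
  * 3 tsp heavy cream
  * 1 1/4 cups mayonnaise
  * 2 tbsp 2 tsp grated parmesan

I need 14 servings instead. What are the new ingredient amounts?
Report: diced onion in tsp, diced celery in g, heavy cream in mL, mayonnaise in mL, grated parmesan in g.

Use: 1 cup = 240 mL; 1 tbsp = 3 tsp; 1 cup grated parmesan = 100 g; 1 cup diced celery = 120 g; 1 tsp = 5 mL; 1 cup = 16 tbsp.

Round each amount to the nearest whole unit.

diced onion: 6 tsp; diced celery: 1008 g; heavy cream: 42 mL; mayonnaise: 840 mL; grated parmesan: 47 g

Scaling factor: 14/5 = 2.8.
diced onion: 2 tsp × 14/5 ≈ 6 tsp
diced celery: 3 cup × 14/5 × 120 g/cup = 1008 g
heavy cream: 3 tsp × 14/5 × 5 mL/tsp = 42 mL
mayonnaise: 1.25 cup × 14/5 × 240 mL/cup = 840 mL
grated parmesan: (2 tbsp + 2 tsp = 8/3 tbsp) × 14/5 ÷ 16 tbsp/cup × 100 g/cup ≈ 47 g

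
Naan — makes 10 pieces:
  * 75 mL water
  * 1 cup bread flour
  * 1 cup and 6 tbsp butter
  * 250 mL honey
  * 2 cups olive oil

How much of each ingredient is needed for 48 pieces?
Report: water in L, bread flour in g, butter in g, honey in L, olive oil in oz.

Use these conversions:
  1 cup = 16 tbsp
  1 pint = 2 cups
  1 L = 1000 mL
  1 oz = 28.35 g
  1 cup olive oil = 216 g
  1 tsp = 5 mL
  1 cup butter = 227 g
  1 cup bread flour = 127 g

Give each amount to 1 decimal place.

water: 0.4 L; bread flour: 609.6 g; butter: 1498.2 g; honey: 1.2 L; olive oil: 73.1 oz

Scaling factor: 48/10 = 24/5 = 4.8.
water: 75 mL × 24/5 ÷ 1000 mL/L ≈ 0.4 L
bread flour: 1 cup × 24/5 × 127 g/cup = 609.6 g
butter: (1 cup + 6 tbsp = 1.375 cup) × 24/5 × 227 g/cup = 1498.2 g
honey: 250 mL × 24/5 ÷ 1000 mL/L = 1.2 L
olive oil: 2 cup × 24/5 × 216 g/cup ÷ 28.35 g/oz ≈ 73.1 oz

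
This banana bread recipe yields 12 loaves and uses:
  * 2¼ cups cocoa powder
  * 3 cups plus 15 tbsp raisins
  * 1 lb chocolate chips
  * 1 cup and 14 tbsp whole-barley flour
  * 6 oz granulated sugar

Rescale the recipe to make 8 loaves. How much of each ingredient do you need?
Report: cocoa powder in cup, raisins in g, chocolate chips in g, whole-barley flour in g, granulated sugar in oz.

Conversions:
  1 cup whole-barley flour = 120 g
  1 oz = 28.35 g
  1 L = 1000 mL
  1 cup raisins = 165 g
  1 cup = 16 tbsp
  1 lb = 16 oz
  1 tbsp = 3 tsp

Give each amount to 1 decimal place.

Scaling factor: 8/12 = 2/3.
cocoa powder: 2.25 cup × 2/3 = 1.5 cup
raisins: (3 cup + 15 tbsp = 3.9375 cup) × 2/3 × 165 g/cup ≈ 433.1 g
chocolate chips: 1 lb × 2/3 × 16 oz/lb × 28.35 g/oz = 302.4 g
whole-barley flour: (1 cup + 14 tbsp = 1.875 cup) × 2/3 × 120 g/cup = 150.0 g
granulated sugar: 6 oz × 2/3 = 4.0 oz

cocoa powder: 1.5 cup; raisins: 433.1 g; chocolate chips: 302.4 g; whole-barley flour: 150.0 g; granulated sugar: 4.0 oz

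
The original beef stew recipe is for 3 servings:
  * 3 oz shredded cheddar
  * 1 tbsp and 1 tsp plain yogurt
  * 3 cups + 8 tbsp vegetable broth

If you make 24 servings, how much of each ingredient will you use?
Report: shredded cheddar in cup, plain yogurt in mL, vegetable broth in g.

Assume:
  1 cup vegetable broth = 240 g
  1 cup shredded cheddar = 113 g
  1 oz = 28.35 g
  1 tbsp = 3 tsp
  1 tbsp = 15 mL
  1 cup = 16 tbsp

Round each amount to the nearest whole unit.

Scaling factor: 24/3 = 8.
shredded cheddar: 3 oz × 8 × 28.35 g/oz ÷ 113 g/cup ≈ 6 cup
plain yogurt: (1 tbsp + 1 tsp = 4/3 tbsp) × 8 × 15 mL/tbsp = 160 mL
vegetable broth: (3 cup + 8 tbsp = 3.5 cup) × 8 × 240 g/cup = 6720 g

shredded cheddar: 6 cup; plain yogurt: 160 mL; vegetable broth: 6720 g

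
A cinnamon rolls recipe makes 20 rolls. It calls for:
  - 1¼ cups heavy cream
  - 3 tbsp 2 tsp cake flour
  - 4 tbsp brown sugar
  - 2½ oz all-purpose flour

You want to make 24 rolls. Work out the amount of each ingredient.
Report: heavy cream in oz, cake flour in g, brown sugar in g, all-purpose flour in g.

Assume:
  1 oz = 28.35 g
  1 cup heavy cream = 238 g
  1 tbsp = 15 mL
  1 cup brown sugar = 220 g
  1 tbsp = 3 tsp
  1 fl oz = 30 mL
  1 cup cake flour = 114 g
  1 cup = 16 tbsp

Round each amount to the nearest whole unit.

Scaling factor: 24/20 = 6/5 = 1.2.
heavy cream: 1.25 cup × 6/5 × 238 g/cup ÷ 28.35 g/oz ≈ 13 oz
cake flour: (3 tbsp + 2 tsp = 11/3 tbsp) × 6/5 ÷ 16 tbsp/cup × 114 g/cup ≈ 31 g
brown sugar: 4 tbsp × 6/5 ÷ 16 tbsp/cup × 220 g/cup = 66 g
all-purpose flour: 2.5 oz × 6/5 × 28.35 g/oz ≈ 85 g

heavy cream: 13 oz; cake flour: 31 g; brown sugar: 66 g; all-purpose flour: 85 g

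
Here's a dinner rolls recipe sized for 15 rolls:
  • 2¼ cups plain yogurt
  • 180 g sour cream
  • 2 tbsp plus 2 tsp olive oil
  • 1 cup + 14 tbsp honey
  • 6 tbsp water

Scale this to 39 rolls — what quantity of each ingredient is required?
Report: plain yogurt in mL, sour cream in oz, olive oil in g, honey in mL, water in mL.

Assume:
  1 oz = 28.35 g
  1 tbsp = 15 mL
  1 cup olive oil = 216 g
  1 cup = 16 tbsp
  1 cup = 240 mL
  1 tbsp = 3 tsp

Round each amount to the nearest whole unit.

Scaling factor: 39/15 = 13/5 = 2.6.
plain yogurt: 2.25 cup × 13/5 × 240 mL/cup = 1404 mL
sour cream: 180 g × 13/5 ÷ 28.35 g/oz ≈ 17 oz
olive oil: (2 tbsp + 2 tsp = 8/3 tbsp) × 13/5 ÷ 16 tbsp/cup × 216 g/cup ≈ 94 g
honey: (1 cup + 14 tbsp = 1.875 cup) × 13/5 × 240 mL/cup = 1170 mL
water: 6 tbsp × 13/5 × 15 mL/tbsp = 234 mL

plain yogurt: 1404 mL; sour cream: 17 oz; olive oil: 94 g; honey: 1170 mL; water: 234 mL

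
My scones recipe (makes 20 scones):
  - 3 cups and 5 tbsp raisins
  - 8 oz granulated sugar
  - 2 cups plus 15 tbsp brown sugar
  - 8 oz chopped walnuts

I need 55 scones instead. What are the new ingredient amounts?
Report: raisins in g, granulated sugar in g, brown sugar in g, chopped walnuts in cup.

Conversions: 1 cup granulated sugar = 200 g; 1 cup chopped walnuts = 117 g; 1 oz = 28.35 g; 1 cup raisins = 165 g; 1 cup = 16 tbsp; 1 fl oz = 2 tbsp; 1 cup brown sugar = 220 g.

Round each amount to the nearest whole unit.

Scaling factor: 55/20 = 11/4 = 2.75.
raisins: (3 cup + 5 tbsp = 3.3125 cup) × 11/4 × 165 g/cup ≈ 1503 g
granulated sugar: 8 oz × 11/4 × 28.35 g/oz ≈ 624 g
brown sugar: (2 cup + 15 tbsp = 2.9375 cup) × 11/4 × 220 g/cup ≈ 1777 g
chopped walnuts: 8 oz × 11/4 × 28.35 g/oz ÷ 117 g/cup ≈ 5 cup

raisins: 1503 g; granulated sugar: 624 g; brown sugar: 1777 g; chopped walnuts: 5 cup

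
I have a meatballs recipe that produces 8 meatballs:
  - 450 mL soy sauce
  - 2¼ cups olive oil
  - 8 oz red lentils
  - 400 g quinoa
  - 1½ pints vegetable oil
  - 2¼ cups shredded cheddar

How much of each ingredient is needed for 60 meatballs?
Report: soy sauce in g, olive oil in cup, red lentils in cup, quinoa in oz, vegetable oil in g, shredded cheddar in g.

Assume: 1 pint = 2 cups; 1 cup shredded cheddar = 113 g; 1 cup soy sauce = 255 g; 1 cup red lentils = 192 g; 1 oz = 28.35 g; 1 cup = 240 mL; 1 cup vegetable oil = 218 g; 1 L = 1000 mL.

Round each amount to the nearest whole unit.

Scaling factor: 60/8 = 15/2 = 7.5.
soy sauce: 450 mL × 15/2 ÷ 240 mL/cup × 255 g/cup ≈ 3586 g
olive oil: 2.25 cup × 15/2 ≈ 17 cup
red lentils: 8 oz × 15/2 × 28.35 g/oz ÷ 192 g/cup ≈ 9 cup
quinoa: 400 g × 15/2 ÷ 28.35 g/oz ≈ 106 oz
vegetable oil: 1.5 pint × 15/2 × 2 cup/pint × 218 g/cup = 4905 g
shredded cheddar: 2.25 cup × 15/2 × 113 g/cup ≈ 1907 g

soy sauce: 3586 g; olive oil: 17 cup; red lentils: 9 cup; quinoa: 106 oz; vegetable oil: 4905 g; shredded cheddar: 1907 g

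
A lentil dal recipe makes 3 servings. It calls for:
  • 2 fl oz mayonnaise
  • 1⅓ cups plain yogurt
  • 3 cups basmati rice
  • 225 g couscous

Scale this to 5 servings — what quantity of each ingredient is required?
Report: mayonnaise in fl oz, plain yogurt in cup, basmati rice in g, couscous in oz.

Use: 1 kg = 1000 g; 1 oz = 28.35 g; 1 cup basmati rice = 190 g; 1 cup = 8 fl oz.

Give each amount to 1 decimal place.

Scaling factor: 5/3.
mayonnaise: 2 fl oz × 5/3 ≈ 3.3 fl oz
plain yogurt: 4/3 cup × 5/3 ≈ 2.2 cup
basmati rice: 3 cup × 5/3 × 190 g/cup = 950.0 g
couscous: 225 g × 5/3 ÷ 28.35 g/oz ≈ 13.2 oz

mayonnaise: 3.3 fl oz; plain yogurt: 2.2 cup; basmati rice: 950.0 g; couscous: 13.2 oz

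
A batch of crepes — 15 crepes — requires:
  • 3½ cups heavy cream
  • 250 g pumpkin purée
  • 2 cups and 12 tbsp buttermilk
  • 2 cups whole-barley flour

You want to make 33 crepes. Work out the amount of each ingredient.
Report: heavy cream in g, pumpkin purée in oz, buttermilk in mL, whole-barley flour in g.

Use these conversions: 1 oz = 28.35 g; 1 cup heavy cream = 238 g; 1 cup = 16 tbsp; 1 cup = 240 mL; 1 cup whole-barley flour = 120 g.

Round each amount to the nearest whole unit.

Scaling factor: 33/15 = 11/5 = 2.2.
heavy cream: 3.5 cup × 11/5 × 238 g/cup ≈ 1833 g
pumpkin purée: 250 g × 11/5 ÷ 28.35 g/oz ≈ 19 oz
buttermilk: (2 cup + 12 tbsp = 2.75 cup) × 11/5 × 240 mL/cup = 1452 mL
whole-barley flour: 2 cup × 11/5 × 120 g/cup = 528 g

heavy cream: 1833 g; pumpkin purée: 19 oz; buttermilk: 1452 mL; whole-barley flour: 528 g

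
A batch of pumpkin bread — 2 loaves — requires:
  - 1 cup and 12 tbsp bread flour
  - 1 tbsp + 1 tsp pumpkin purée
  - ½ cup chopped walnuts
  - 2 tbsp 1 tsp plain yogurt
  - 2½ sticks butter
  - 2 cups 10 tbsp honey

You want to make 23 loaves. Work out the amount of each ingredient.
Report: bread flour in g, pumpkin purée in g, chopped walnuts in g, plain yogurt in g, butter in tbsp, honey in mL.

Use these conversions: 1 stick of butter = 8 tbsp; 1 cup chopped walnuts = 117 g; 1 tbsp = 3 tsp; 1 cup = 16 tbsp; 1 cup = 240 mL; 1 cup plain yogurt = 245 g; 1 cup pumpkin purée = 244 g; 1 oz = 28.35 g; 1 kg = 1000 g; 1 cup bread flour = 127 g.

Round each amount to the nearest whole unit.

bread flour: 2556 g; pumpkin purée: 234 g; chopped walnuts: 673 g; plain yogurt: 411 g; butter: 230 tbsp; honey: 7245 mL

Scaling factor: 23/2 = 11.5.
bread flour: (1 cup + 12 tbsp = 1.75 cup) × 23/2 × 127 g/cup ≈ 2556 g
pumpkin purée: (1 tbsp + 1 tsp = 4/3 tbsp) × 23/2 ÷ 16 tbsp/cup × 244 g/cup ≈ 234 g
chopped walnuts: 0.5 cup × 23/2 × 117 g/cup ≈ 673 g
plain yogurt: (2 tbsp + 1 tsp = 7/3 tbsp) × 23/2 ÷ 16 tbsp/cup × 245 g/cup ≈ 411 g
butter: 2.5 stick × 23/2 × 8 tbsp/stick = 230 tbsp
honey: (2 cup + 10 tbsp = 2.625 cup) × 23/2 × 240 mL/cup = 7245 mL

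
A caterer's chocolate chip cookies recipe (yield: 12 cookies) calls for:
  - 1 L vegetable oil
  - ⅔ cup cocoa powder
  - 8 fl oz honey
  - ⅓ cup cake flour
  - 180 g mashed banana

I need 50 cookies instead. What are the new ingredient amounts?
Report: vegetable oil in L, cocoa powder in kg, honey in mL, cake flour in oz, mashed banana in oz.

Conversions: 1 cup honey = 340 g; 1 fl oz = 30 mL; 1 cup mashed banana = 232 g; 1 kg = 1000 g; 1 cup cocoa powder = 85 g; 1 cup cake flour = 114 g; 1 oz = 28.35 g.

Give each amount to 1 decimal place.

Scaling factor: 50/12 = 25/6.
vegetable oil: 1 L × 25/6 ≈ 4.2 L
cocoa powder: 2/3 cup × 25/6 × 85 g/cup ÷ 1000 g/kg ≈ 0.2 kg
honey: 8 fl oz × 25/6 × 30 mL/fl oz = 1000.0 mL
cake flour: 1/3 cup × 25/6 × 114 g/cup ÷ 28.35 g/oz ≈ 5.6 oz
mashed banana: 180 g × 25/6 ÷ 28.35 g/oz ≈ 26.5 oz

vegetable oil: 4.2 L; cocoa powder: 0.2 kg; honey: 1000.0 mL; cake flour: 5.6 oz; mashed banana: 26.5 oz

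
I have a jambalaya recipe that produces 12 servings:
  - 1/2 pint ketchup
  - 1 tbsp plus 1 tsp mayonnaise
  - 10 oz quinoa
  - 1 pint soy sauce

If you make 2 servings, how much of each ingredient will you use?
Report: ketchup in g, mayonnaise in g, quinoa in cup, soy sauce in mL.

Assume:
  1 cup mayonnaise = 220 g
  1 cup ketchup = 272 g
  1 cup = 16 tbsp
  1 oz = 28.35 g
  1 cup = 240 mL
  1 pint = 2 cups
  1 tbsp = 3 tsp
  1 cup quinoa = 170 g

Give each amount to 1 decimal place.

Scaling factor: 2/12 = 1/6.
ketchup: 0.5 pint × 1/6 × 2 cup/pint × 272 g/cup ≈ 45.3 g
mayonnaise: (1 tbsp + 1 tsp = 4/3 tbsp) × 1/6 ÷ 16 tbsp/cup × 220 g/cup ≈ 3.1 g
quinoa: 10 oz × 1/6 × 28.35 g/oz ÷ 170 g/cup ≈ 0.3 cup
soy sauce: 1 pint × 1/6 × 2 cup/pint × 240 mL/cup = 80.0 mL

ketchup: 45.3 g; mayonnaise: 3.1 g; quinoa: 0.3 cup; soy sauce: 80.0 mL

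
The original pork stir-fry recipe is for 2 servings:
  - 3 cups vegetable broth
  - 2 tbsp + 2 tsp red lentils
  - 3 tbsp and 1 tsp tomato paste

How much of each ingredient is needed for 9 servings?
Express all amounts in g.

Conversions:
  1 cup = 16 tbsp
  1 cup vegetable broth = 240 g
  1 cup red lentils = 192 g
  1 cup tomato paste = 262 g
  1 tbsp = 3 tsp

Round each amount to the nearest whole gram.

Scaling factor: 9/2 = 4.5.
vegetable broth: 3 cup × 9/2 × 240 g/cup = 3240 g
red lentils: (2 tbsp + 2 tsp = 8/3 tbsp) × 9/2 ÷ 16 tbsp/cup × 192 g/cup = 144 g
tomato paste: (3 tbsp + 1 tsp = 10/3 tbsp) × 9/2 ÷ 16 tbsp/cup × 262 g/cup ≈ 246 g

vegetable broth: 3240 g; red lentils: 144 g; tomato paste: 246 g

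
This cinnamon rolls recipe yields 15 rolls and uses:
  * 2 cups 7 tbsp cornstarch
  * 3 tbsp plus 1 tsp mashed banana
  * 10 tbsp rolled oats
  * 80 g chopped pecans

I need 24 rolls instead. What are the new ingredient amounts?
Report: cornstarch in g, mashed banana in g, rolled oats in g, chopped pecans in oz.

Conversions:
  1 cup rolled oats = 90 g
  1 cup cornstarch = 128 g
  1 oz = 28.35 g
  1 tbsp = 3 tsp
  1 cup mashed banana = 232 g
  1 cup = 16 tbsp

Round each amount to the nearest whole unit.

Scaling factor: 24/15 = 8/5 = 1.6.
cornstarch: (2 cup + 7 tbsp = 2.4375 cup) × 8/5 × 128 g/cup ≈ 499 g
mashed banana: (3 tbsp + 1 tsp = 10/3 tbsp) × 8/5 ÷ 16 tbsp/cup × 232 g/cup ≈ 77 g
rolled oats: 10 tbsp × 8/5 ÷ 16 tbsp/cup × 90 g/cup = 90 g
chopped pecans: 80 g × 8/5 ÷ 28.35 g/oz ≈ 5 oz

cornstarch: 499 g; mashed banana: 77 g; rolled oats: 90 g; chopped pecans: 5 oz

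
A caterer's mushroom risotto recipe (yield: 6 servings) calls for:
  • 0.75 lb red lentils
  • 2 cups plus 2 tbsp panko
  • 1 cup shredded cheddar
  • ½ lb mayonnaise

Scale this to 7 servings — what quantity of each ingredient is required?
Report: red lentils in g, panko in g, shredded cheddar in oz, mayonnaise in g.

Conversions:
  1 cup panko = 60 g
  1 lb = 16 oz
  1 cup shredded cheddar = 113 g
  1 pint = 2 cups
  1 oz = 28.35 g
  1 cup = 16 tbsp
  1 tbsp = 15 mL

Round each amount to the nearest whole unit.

Scaling factor: 7/6.
red lentils: 0.75 lb × 7/6 × 16 oz/lb × 28.35 g/oz ≈ 397 g
panko: (2 cup + 2 tbsp = 2.125 cup) × 7/6 × 60 g/cup ≈ 149 g
shredded cheddar: 1 cup × 7/6 × 113 g/cup ÷ 28.35 g/oz ≈ 5 oz
mayonnaise: 0.5 lb × 7/6 × 16 oz/lb × 28.35 g/oz ≈ 265 g

red lentils: 397 g; panko: 149 g; shredded cheddar: 5 oz; mayonnaise: 265 g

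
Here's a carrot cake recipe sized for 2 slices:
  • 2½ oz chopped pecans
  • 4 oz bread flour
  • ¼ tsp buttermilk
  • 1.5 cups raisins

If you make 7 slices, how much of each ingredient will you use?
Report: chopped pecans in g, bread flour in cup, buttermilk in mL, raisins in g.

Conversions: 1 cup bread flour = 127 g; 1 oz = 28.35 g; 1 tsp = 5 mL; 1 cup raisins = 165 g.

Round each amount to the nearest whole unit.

Scaling factor: 7/2 = 3.5.
chopped pecans: 2.5 oz × 7/2 × 28.35 g/oz ≈ 248 g
bread flour: 4 oz × 7/2 × 28.35 g/oz ÷ 127 g/cup ≈ 3 cup
buttermilk: 0.25 tsp × 7/2 × 5 mL/tsp ≈ 4 mL
raisins: 1.5 cup × 7/2 × 165 g/cup ≈ 866 g

chopped pecans: 248 g; bread flour: 3 cup; buttermilk: 4 mL; raisins: 866 g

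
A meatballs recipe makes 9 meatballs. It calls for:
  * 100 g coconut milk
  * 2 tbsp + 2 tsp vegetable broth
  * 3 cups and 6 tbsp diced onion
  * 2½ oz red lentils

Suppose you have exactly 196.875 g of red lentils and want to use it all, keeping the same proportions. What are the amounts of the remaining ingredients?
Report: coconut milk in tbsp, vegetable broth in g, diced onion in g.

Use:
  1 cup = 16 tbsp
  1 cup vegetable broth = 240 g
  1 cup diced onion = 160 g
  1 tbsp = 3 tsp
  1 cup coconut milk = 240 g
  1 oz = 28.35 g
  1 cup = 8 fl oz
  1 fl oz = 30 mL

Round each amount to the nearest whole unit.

coconut milk: 19 tbsp; vegetable broth: 111 g; diced onion: 1500 g

The original recipe has 70.875 g of red lentils, so the scaling factor is 196.875 ÷ 70.875 = 25/9.
coconut milk: 100 g × 25/9 ÷ 240 g/cup × 16 tbsp/cup ≈ 19 tbsp
vegetable broth: (2 tbsp + 2 tsp = 8/3 tbsp) × 25/9 ÷ 16 tbsp/cup × 240 g/cup ≈ 111 g
diced onion: (3 cup + 6 tbsp = 3.375 cup) × 25/9 × 160 g/cup = 1500 g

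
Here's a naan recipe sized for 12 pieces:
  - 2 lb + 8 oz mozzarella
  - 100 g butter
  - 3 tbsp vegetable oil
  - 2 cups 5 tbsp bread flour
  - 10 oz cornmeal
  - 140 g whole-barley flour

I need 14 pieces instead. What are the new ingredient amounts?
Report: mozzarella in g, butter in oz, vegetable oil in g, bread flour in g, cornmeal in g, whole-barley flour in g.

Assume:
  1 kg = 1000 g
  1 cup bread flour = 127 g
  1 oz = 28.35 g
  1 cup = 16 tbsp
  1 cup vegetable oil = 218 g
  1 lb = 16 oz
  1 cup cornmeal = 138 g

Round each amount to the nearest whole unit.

Scaling factor: 14/12 = 7/6.
mozzarella: (2 lb + 8 oz = 2.5 lb) × 7/6 × 16 oz/lb × 28.35 g/oz = 1323 g
butter: 100 g × 7/6 ÷ 28.35 g/oz ≈ 4 oz
vegetable oil: 3 tbsp × 7/6 ÷ 16 tbsp/cup × 218 g/cup ≈ 48 g
bread flour: (2 cup + 5 tbsp = 2.3125 cup) × 7/6 × 127 g/cup ≈ 343 g
cornmeal: 10 oz × 7/6 × 28.35 g/oz ≈ 331 g
whole-barley flour: 140 g × 7/6 ≈ 163 g

mozzarella: 1323 g; butter: 4 oz; vegetable oil: 48 g; bread flour: 343 g; cornmeal: 331 g; whole-barley flour: 163 g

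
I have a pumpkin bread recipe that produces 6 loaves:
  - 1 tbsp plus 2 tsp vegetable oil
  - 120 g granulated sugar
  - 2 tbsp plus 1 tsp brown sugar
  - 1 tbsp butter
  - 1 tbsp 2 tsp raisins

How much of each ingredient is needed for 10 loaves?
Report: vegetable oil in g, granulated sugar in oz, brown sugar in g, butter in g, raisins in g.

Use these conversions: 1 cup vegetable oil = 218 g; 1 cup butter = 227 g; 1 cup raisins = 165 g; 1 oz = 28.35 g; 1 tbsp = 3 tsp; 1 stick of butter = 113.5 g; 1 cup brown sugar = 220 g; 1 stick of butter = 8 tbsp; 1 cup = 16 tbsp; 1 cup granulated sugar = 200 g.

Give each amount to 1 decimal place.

Scaling factor: 10/6 = 5/3.
vegetable oil: (1 tbsp + 2 tsp = 5/3 tbsp) × 5/3 ÷ 16 tbsp/cup × 218 g/cup ≈ 37.8 g
granulated sugar: 120 g × 5/3 ÷ 28.35 g/oz ≈ 7.1 oz
brown sugar: (2 tbsp + 1 tsp = 7/3 tbsp) × 5/3 ÷ 16 tbsp/cup × 220 g/cup ≈ 53.5 g
butter: 1 tbsp × 5/3 ÷ 8 tbsp/stick × 113.5 g/stick ≈ 23.6 g
raisins: (1 tbsp + 2 tsp = 5/3 tbsp) × 5/3 ÷ 16 tbsp/cup × 165 g/cup ≈ 28.6 g

vegetable oil: 37.8 g; granulated sugar: 7.1 oz; brown sugar: 53.5 g; butter: 23.6 g; raisins: 28.6 g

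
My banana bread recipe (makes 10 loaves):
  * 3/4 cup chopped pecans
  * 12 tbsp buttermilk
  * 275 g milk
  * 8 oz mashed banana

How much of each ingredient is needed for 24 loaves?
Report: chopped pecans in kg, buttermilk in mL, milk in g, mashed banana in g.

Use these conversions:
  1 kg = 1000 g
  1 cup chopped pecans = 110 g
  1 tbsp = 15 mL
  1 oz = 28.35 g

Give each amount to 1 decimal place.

Scaling factor: 24/10 = 12/5 = 2.4.
chopped pecans: 0.75 cup × 12/5 × 110 g/cup ÷ 1000 g/kg ≈ 0.2 kg
buttermilk: 12 tbsp × 12/5 × 15 mL/tbsp = 432.0 mL
milk: 275 g × 12/5 = 660.0 g
mashed banana: 8 oz × 12/5 × 28.35 g/oz ≈ 544.3 g

chopped pecans: 0.2 kg; buttermilk: 432.0 mL; milk: 660.0 g; mashed banana: 544.3 g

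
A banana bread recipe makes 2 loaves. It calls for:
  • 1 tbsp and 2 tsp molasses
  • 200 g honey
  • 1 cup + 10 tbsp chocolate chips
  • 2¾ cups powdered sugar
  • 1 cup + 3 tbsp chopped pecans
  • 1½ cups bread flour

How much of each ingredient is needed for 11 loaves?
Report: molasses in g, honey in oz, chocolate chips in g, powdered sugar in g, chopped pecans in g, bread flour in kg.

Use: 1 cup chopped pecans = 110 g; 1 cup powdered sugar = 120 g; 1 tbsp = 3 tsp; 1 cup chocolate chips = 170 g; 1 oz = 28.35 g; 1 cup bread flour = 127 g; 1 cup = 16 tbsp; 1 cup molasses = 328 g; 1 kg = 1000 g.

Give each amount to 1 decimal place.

Scaling factor: 11/2 = 5.5.
molasses: (1 tbsp + 2 tsp = 5/3 tbsp) × 11/2 ÷ 16 tbsp/cup × 328 g/cup ≈ 187.9 g
honey: 200 g × 11/2 ÷ 28.35 g/oz ≈ 38.8 oz
chocolate chips: (1 cup + 10 tbsp = 1.625 cup) × 11/2 × 170 g/cup ≈ 1519.4 g
powdered sugar: 2.75 cup × 11/2 × 120 g/cup = 1815.0 g
chopped pecans: (1 cup + 3 tbsp = 1.1875 cup) × 11/2 × 110 g/cup ≈ 718.4 g
bread flour: 1.5 cup × 11/2 × 127 g/cup ÷ 1000 g/kg ≈ 1.0 kg

molasses: 187.9 g; honey: 38.8 oz; chocolate chips: 1519.4 g; powdered sugar: 1815.0 g; chopped pecans: 718.4 g; bread flour: 1.0 kg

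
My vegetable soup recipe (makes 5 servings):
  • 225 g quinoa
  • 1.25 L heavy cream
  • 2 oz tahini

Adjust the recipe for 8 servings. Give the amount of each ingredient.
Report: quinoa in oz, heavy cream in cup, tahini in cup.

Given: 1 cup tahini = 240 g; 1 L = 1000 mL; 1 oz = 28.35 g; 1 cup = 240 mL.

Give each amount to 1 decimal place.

quinoa: 12.7 oz; heavy cream: 8.3 cup; tahini: 0.4 cup

Scaling factor: 8/5 = 1.6.
quinoa: 225 g × 8/5 ÷ 28.35 g/oz ≈ 12.7 oz
heavy cream: 1.25 L × 8/5 × 1000 mL/L ÷ 240 mL/cup ≈ 8.3 cup
tahini: 2 oz × 8/5 × 28.35 g/oz ÷ 240 g/cup ≈ 0.4 cup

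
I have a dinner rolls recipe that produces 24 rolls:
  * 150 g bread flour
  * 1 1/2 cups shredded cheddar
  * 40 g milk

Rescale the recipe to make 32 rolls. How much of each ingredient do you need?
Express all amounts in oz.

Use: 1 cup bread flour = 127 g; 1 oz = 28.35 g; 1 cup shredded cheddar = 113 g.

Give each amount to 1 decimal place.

Scaling factor: 32/24 = 4/3.
bread flour: 150 g × 4/3 ÷ 28.35 g/oz ≈ 7.1 oz
shredded cheddar: 1.5 cup × 4/3 × 113 g/cup ÷ 28.35 g/oz ≈ 8.0 oz
milk: 40 g × 4/3 ÷ 28.35 g/oz ≈ 1.9 oz

bread flour: 7.1 oz; shredded cheddar: 8.0 oz; milk: 1.9 oz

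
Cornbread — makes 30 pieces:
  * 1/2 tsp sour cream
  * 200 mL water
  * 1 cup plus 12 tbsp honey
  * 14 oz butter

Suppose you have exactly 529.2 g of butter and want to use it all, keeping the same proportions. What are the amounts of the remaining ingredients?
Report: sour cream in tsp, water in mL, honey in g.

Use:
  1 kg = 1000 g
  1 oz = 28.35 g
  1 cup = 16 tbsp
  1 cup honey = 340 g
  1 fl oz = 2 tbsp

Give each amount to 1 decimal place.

The original recipe has 396.9 g of butter, so the scaling factor is 529.2 ÷ 396.9 = 4/3.
sour cream: 0.5 tsp × 4/3 ≈ 0.7 tsp
water: 200 mL × 4/3 ≈ 266.7 mL
honey: (1 cup + 12 tbsp = 1.75 cup) × 4/3 × 340 g/cup ≈ 793.3 g

sour cream: 0.7 tsp; water: 266.7 mL; honey: 793.3 g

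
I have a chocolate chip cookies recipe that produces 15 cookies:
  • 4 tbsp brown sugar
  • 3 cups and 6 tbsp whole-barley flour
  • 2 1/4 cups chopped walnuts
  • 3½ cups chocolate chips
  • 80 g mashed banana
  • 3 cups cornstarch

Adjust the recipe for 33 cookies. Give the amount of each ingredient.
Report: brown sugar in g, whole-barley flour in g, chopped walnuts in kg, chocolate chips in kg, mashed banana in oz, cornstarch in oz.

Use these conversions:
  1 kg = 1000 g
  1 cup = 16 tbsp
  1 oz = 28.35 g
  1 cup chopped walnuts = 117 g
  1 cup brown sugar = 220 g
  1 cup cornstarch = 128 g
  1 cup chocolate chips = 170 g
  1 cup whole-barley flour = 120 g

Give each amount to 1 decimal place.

brown sugar: 121.0 g; whole-barley flour: 891.0 g; chopped walnuts: 0.6 kg; chocolate chips: 1.3 kg; mashed banana: 6.2 oz; cornstarch: 29.8 oz

Scaling factor: 33/15 = 11/5 = 2.2.
brown sugar: 4 tbsp × 11/5 ÷ 16 tbsp/cup × 220 g/cup = 121.0 g
whole-barley flour: (3 cup + 6 tbsp = 3.375 cup) × 11/5 × 120 g/cup = 891.0 g
chopped walnuts: 2.25 cup × 11/5 × 117 g/cup ÷ 1000 g/kg ≈ 0.6 kg
chocolate chips: 3.5 cup × 11/5 × 170 g/cup ÷ 1000 g/kg ≈ 1.3 kg
mashed banana: 80 g × 11/5 ÷ 28.35 g/oz ≈ 6.2 oz
cornstarch: 3 cup × 11/5 × 128 g/cup ÷ 28.35 g/oz ≈ 29.8 oz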